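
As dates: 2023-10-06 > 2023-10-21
False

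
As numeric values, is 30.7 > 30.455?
True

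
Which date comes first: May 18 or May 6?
May 6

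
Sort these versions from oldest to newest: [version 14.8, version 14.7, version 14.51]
[version 14.7, version 14.8, version 14.51]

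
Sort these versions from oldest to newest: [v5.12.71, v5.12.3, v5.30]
[v5.12.3, v5.12.71, v5.30]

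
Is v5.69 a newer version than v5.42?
Yes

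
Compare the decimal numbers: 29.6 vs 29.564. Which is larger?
29.6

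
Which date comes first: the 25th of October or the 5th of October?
the 5th of October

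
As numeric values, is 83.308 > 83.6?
False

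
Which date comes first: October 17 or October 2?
October 2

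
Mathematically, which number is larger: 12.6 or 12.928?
12.928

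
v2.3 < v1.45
False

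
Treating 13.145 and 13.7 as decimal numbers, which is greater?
13.7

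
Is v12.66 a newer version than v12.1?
Yes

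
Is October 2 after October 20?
No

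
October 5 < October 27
True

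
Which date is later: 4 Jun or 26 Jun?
26 Jun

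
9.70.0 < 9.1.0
False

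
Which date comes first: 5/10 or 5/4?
5/4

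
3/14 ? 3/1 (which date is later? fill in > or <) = >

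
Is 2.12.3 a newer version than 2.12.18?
No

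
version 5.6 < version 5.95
True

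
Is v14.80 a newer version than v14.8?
Yes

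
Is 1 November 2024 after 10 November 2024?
No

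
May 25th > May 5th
True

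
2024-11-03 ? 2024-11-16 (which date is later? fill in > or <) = <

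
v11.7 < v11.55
True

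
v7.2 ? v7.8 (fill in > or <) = <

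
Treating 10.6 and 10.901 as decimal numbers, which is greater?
10.901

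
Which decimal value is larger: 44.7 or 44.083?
44.7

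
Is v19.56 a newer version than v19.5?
Yes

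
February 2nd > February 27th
False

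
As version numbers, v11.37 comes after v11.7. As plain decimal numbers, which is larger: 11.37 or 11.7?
11.7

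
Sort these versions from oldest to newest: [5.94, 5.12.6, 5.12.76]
[5.12.6, 5.12.76, 5.94]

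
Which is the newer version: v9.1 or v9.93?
v9.93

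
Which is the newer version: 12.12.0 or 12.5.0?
12.12.0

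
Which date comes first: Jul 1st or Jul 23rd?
Jul 1st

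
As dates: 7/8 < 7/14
True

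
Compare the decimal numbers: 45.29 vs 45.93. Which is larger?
45.93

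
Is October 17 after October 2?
Yes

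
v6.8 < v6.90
True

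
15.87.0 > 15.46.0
True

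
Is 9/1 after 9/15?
No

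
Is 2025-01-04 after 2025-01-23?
No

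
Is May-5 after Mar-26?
Yes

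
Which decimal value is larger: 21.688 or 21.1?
21.688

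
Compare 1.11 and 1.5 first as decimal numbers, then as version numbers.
As decimals: 1.11 < 1.5. As versions: v1.11 > v1.5 (minor version 11 > 5).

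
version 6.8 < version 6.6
False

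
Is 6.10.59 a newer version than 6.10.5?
Yes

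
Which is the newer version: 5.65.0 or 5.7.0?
5.65.0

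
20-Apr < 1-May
True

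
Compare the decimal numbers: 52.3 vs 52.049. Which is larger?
52.3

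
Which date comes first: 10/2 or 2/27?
2/27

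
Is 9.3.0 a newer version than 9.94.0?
No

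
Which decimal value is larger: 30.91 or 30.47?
30.91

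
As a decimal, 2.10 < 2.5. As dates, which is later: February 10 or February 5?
February 10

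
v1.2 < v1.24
True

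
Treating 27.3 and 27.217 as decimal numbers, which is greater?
27.3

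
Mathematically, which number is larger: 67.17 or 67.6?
67.6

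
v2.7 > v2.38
False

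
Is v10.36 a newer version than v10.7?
Yes. Version numbers are compared segment by segment as integers, not as decimals: minor version 36 > 7, so v10.36 > v10.7 (even though the decimal 10.36 < 10.7).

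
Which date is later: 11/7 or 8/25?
11/7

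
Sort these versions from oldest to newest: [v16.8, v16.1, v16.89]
[v16.1, v16.8, v16.89]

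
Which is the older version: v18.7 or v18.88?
v18.7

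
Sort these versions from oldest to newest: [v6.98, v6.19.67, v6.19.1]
[v6.19.1, v6.19.67, v6.98]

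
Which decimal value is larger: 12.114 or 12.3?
12.3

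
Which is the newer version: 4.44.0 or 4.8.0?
4.44.0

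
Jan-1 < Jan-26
True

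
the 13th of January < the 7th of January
False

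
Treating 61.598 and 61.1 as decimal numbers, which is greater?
61.598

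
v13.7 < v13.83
True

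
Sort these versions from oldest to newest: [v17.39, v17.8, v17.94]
[v17.8, v17.39, v17.94]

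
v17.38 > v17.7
True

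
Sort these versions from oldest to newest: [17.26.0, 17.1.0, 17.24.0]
[17.1.0, 17.24.0, 17.26.0]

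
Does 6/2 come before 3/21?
No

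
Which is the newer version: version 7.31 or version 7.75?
version 7.75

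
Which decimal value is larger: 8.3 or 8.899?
8.899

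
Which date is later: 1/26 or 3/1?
3/1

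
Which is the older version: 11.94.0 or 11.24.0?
11.24.0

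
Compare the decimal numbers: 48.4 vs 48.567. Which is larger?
48.567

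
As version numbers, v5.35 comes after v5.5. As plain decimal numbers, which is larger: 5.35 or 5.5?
5.5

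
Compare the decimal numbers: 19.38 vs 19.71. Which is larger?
19.71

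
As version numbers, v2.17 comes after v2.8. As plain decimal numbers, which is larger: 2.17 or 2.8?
2.8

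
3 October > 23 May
True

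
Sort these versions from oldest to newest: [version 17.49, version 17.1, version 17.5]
[version 17.1, version 17.5, version 17.49]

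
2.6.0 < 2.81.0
True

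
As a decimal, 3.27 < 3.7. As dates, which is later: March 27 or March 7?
March 27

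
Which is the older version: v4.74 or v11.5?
v4.74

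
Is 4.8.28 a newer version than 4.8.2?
Yes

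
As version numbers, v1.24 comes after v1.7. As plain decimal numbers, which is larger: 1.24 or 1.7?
1.7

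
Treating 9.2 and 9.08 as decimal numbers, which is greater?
9.2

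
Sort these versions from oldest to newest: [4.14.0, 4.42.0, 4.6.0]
[4.6.0, 4.14.0, 4.42.0]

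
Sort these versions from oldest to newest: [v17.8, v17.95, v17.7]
[v17.7, v17.8, v17.95]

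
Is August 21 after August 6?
Yes. Day 21 comes after day 6 in August — this is a date comparison, not a decimal one (the decimal 8.21 would be smaller than 8.6).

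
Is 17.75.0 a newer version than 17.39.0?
Yes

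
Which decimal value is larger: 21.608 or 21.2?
21.608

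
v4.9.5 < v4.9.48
True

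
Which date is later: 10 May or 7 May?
10 May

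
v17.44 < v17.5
False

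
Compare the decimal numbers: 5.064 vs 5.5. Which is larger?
5.5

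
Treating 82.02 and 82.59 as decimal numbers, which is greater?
82.59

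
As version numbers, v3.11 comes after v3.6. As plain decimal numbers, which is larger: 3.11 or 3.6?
3.6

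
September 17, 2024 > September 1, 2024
True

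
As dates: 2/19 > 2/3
True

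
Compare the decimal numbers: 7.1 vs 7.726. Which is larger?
7.726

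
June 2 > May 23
True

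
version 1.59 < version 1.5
False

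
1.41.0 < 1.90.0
True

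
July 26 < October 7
True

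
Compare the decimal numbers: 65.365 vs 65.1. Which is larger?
65.365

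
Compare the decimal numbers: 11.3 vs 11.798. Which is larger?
11.798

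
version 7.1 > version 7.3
False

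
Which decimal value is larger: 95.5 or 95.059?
95.5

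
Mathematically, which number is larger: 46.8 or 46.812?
46.812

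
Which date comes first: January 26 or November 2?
January 26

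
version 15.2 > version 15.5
False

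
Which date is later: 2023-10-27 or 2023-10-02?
2023-10-27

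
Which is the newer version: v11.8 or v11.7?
v11.8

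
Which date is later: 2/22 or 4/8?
4/8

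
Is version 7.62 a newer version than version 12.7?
No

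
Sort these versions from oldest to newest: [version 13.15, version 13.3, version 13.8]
[version 13.3, version 13.8, version 13.15]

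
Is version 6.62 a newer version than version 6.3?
Yes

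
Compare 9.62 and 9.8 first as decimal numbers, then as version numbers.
As decimals: 9.62 < 9.8. As versions: v9.62 > v9.8 (minor version 62 > 8).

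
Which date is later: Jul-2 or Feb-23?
Jul-2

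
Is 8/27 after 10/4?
No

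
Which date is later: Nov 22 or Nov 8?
Nov 22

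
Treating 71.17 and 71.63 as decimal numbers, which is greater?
71.63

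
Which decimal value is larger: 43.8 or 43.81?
43.81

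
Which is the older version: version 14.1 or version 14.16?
version 14.1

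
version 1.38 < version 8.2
True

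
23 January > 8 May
False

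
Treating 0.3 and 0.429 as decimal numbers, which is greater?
0.429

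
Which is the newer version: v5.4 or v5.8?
v5.8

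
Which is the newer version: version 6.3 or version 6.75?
version 6.75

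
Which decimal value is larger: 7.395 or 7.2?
7.395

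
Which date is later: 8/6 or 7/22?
8/6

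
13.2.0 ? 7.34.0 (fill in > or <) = >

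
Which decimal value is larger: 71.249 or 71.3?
71.3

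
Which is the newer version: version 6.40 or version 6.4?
version 6.40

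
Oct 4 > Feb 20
True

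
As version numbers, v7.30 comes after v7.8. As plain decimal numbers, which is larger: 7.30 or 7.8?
7.8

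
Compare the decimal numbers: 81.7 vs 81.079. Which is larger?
81.7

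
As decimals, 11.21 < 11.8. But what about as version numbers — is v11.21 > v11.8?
True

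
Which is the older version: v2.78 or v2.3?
v2.3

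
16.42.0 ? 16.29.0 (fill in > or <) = >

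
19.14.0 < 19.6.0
False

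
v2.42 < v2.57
True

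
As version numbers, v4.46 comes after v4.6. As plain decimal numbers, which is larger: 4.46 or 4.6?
4.6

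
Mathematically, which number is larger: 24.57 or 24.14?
24.57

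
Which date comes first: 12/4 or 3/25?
3/25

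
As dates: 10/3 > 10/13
False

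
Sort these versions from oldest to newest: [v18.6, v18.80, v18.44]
[v18.6, v18.44, v18.80]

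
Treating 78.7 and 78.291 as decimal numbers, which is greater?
78.7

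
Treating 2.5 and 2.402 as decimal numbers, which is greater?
2.5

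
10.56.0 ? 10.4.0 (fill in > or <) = >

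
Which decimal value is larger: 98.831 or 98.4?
98.831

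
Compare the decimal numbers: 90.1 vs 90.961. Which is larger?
90.961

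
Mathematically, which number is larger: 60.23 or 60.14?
60.23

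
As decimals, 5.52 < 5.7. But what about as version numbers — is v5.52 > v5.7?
True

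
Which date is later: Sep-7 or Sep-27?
Sep-27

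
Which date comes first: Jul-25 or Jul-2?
Jul-2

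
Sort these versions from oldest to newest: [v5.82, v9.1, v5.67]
[v5.67, v5.82, v9.1]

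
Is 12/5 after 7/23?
Yes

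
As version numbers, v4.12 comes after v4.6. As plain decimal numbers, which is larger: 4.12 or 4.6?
4.6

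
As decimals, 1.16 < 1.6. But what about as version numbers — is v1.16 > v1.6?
True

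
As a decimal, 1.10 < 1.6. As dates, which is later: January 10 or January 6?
January 10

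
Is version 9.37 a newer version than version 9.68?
No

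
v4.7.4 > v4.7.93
False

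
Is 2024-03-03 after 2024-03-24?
No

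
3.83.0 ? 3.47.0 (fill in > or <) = >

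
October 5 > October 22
False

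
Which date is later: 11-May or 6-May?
11-May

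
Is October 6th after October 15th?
No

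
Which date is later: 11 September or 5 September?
11 September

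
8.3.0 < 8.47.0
True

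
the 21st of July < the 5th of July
False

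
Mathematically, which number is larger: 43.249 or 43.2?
43.249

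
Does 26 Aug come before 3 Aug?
No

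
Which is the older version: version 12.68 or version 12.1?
version 12.1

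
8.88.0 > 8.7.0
True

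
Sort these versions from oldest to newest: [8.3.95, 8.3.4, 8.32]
[8.3.4, 8.3.95, 8.32]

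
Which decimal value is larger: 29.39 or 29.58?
29.58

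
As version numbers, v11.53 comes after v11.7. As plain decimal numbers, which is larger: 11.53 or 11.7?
11.7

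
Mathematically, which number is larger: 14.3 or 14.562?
14.562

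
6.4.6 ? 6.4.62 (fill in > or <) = <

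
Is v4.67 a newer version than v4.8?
Yes. Version numbers are compared segment by segment as integers, not as decimals: minor version 67 > 8, so v4.67 > v4.8 (even though the decimal 4.67 < 4.8).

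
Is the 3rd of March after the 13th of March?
No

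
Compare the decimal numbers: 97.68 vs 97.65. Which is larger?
97.68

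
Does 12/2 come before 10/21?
No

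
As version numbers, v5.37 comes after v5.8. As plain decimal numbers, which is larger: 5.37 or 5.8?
5.8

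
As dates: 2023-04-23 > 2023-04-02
True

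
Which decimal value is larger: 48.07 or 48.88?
48.88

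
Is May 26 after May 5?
Yes. Day 26 comes after day 5 in May — this is a date comparison, not a decimal one (the decimal 5.26 would be smaller than 5.5).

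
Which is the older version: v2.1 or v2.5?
v2.1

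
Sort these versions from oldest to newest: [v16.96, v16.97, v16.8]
[v16.8, v16.96, v16.97]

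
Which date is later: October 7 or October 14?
October 14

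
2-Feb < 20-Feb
True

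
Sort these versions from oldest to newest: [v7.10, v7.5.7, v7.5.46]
[v7.5.7, v7.5.46, v7.10]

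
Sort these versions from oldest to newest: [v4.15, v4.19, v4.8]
[v4.8, v4.15, v4.19]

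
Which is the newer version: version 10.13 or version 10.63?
version 10.63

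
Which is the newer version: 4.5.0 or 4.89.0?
4.89.0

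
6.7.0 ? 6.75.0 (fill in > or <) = <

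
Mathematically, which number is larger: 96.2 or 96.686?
96.686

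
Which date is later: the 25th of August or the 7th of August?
the 25th of August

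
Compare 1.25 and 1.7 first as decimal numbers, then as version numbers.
As decimals: 1.25 < 1.7. As versions: v1.25 > v1.7 (minor version 25 > 7).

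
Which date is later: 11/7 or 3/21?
11/7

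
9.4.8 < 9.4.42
True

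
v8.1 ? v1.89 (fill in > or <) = >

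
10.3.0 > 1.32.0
True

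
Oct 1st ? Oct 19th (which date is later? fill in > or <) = <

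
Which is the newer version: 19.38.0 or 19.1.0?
19.38.0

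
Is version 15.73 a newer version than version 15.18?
Yes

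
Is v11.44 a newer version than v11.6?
Yes. Version numbers are compared segment by segment as integers, not as decimals: minor version 44 > 6, so v11.44 > v11.6 (even though the decimal 11.44 < 11.6).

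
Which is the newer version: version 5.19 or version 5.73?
version 5.73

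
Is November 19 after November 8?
Yes. Day 19 comes after day 8 in November — this is a date comparison, not a decimal one (the decimal 11.19 would be smaller than 11.8).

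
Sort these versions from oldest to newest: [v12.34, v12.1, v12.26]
[v12.1, v12.26, v12.34]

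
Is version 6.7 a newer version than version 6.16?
No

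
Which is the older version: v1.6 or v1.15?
v1.6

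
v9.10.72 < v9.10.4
False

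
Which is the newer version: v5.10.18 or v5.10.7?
v5.10.18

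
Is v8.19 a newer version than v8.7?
Yes. Version numbers are compared segment by segment as integers, not as decimals: minor version 19 > 7, so v8.19 > v8.7 (even though the decimal 8.19 < 8.7).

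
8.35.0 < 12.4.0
True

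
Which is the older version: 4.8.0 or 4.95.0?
4.8.0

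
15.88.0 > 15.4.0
True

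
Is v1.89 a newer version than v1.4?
Yes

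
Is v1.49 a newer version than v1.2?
Yes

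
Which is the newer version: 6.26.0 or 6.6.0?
6.26.0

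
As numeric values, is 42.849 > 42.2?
True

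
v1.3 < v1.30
True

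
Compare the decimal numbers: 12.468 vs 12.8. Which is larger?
12.8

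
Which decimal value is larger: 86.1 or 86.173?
86.173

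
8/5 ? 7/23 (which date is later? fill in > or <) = >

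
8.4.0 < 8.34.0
True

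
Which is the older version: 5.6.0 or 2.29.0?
2.29.0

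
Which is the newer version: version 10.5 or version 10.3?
version 10.5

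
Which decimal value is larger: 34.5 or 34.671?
34.671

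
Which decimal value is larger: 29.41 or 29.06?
29.41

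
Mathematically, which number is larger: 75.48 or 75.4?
75.48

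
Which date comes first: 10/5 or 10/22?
10/5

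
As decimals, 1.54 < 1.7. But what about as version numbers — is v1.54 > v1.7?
True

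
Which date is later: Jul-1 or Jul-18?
Jul-18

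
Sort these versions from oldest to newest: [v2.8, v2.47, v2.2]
[v2.2, v2.8, v2.47]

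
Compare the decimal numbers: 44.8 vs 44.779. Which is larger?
44.8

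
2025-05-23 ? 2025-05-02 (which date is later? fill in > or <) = >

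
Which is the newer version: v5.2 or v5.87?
v5.87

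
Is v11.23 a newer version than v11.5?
Yes. Version numbers are compared segment by segment as integers, not as decimals: minor version 23 > 5, so v11.23 > v11.5 (even though the decimal 11.23 < 11.5).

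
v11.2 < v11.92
True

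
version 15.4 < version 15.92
True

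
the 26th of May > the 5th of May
True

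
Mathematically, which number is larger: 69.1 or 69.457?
69.457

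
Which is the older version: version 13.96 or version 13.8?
version 13.8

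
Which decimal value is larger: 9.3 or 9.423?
9.423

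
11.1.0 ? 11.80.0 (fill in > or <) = <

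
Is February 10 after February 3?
Yes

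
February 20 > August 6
False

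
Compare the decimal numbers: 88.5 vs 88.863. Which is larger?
88.863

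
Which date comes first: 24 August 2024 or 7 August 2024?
7 August 2024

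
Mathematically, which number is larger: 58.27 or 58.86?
58.86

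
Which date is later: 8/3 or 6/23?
8/3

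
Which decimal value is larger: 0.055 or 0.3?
0.3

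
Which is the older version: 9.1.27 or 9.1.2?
9.1.2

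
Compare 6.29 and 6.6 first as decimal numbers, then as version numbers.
As decimals: 6.29 < 6.6. As versions: v6.29 > v6.6 (minor version 29 > 6).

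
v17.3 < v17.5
True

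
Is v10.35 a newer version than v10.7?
Yes. Version numbers are compared segment by segment as integers, not as decimals: minor version 35 > 7, so v10.35 > v10.7 (even though the decimal 10.35 < 10.7).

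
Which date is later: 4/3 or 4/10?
4/10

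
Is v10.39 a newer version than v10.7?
Yes. Version numbers are compared segment by segment as integers, not as decimals: minor version 39 > 7, so v10.39 > v10.7 (even though the decimal 10.39 < 10.7).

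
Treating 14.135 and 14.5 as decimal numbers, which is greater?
14.5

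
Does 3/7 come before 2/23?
No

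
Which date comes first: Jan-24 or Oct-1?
Jan-24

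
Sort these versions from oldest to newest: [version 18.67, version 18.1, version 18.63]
[version 18.1, version 18.63, version 18.67]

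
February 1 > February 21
False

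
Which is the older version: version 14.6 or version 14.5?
version 14.5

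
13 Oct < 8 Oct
False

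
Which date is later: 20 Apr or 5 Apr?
20 Apr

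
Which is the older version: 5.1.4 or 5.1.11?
5.1.4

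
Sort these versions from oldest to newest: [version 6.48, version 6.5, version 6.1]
[version 6.1, version 6.5, version 6.48]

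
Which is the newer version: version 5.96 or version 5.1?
version 5.96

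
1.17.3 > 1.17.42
False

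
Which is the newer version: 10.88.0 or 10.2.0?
10.88.0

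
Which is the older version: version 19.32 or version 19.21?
version 19.21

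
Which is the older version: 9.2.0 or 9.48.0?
9.2.0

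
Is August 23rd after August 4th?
Yes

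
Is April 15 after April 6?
Yes. Day 15 comes after day 6 in April — this is a date comparison, not a decimal one (the decimal 4.15 would be smaller than 4.6).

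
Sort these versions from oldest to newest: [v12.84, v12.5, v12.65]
[v12.5, v12.65, v12.84]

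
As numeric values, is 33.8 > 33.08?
True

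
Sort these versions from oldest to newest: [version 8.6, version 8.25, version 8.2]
[version 8.2, version 8.6, version 8.25]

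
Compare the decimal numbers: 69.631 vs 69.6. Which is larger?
69.631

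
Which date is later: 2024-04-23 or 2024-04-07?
2024-04-23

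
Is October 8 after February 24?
Yes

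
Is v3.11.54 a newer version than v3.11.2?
Yes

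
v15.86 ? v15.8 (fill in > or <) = >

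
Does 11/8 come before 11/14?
Yes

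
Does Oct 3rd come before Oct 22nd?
Yes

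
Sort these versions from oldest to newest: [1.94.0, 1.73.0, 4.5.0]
[1.73.0, 1.94.0, 4.5.0]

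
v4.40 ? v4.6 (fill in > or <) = >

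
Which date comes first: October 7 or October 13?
October 7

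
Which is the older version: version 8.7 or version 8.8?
version 8.7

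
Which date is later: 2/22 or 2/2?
2/22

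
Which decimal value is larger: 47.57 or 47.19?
47.57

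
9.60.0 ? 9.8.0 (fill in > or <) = >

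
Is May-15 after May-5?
Yes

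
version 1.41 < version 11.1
True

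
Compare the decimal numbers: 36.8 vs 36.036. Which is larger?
36.8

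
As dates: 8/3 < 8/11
True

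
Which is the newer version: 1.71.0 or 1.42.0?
1.71.0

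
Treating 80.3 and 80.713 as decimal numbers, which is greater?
80.713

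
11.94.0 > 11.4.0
True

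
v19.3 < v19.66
True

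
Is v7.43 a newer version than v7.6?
Yes. Version numbers are compared segment by segment as integers, not as decimals: minor version 43 > 6, so v7.43 > v7.6 (even though the decimal 7.43 < 7.6).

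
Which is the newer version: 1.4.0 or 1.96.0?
1.96.0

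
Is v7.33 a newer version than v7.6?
Yes. Version numbers are compared segment by segment as integers, not as decimals: minor version 33 > 6, so v7.33 > v7.6 (even though the decimal 7.33 < 7.6).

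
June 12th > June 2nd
True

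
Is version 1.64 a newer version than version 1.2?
Yes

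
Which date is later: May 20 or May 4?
May 20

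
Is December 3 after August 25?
Yes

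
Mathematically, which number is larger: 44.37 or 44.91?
44.91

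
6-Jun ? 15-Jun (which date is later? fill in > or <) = <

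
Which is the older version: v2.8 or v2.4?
v2.4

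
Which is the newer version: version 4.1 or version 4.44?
version 4.44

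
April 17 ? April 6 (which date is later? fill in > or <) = >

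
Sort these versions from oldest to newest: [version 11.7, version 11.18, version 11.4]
[version 11.4, version 11.7, version 11.18]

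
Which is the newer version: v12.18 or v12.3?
v12.18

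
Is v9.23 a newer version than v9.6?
Yes. Version numbers are compared segment by segment as integers, not as decimals: minor version 23 > 6, so v9.23 > v9.6 (even though the decimal 9.23 < 9.6).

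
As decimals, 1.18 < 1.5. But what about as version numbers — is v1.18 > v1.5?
True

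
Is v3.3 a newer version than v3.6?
No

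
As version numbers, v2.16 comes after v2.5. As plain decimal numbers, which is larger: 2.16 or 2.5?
2.5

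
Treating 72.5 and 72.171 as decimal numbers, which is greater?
72.5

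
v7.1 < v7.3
True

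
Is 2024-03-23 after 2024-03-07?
Yes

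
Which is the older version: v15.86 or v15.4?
v15.4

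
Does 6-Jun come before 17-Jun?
Yes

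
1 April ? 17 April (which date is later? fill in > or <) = <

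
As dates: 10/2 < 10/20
True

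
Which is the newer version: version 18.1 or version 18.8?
version 18.8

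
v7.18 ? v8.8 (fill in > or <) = <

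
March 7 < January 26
False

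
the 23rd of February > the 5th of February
True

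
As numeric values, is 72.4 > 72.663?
False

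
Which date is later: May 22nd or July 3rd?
July 3rd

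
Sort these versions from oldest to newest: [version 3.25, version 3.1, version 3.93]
[version 3.1, version 3.25, version 3.93]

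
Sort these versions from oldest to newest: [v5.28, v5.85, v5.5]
[v5.5, v5.28, v5.85]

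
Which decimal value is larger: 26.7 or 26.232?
26.7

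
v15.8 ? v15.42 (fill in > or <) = <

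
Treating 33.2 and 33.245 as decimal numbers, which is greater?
33.245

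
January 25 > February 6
False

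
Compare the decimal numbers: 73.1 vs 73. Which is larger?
73.1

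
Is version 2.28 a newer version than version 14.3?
No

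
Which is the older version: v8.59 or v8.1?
v8.1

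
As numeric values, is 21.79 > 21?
True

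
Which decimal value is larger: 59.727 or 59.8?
59.8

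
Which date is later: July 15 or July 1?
July 15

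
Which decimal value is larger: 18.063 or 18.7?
18.7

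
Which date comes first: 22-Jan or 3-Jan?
3-Jan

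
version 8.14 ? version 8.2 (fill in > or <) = >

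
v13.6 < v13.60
True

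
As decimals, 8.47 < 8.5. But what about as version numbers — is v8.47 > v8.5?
True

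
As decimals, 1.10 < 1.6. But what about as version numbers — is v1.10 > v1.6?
True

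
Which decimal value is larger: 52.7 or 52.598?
52.7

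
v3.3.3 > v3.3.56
False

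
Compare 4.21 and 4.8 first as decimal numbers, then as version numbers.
As decimals: 4.21 < 4.8. As versions: v4.21 > v4.8 (minor version 21 > 8).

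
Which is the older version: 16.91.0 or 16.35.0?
16.35.0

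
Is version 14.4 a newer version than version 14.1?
Yes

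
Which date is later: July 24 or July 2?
July 24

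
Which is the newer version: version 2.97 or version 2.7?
version 2.97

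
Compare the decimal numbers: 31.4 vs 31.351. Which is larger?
31.4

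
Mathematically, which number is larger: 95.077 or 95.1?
95.1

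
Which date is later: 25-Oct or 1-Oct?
25-Oct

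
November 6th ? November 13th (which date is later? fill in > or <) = <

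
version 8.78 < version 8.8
False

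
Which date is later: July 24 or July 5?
July 24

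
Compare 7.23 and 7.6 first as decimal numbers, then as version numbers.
As decimals: 7.23 < 7.6. As versions: v7.23 > v7.6 (minor version 23 > 6).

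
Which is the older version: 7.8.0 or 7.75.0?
7.8.0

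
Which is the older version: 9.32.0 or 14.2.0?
9.32.0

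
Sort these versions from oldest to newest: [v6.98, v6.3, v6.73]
[v6.3, v6.73, v6.98]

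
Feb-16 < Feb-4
False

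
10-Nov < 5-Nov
False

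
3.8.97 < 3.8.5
False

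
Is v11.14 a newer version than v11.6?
Yes. Version numbers are compared segment by segment as integers, not as decimals: minor version 14 > 6, so v11.14 > v11.6 (even though the decimal 11.14 < 11.6).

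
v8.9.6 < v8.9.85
True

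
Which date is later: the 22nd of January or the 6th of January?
the 22nd of January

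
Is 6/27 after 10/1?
No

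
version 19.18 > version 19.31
False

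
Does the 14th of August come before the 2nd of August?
No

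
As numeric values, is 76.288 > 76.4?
False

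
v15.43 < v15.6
False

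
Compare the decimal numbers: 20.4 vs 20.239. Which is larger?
20.4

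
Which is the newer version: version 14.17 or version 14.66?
version 14.66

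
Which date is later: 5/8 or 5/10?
5/10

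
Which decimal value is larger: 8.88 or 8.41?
8.88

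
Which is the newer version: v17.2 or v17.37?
v17.37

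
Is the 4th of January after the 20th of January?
No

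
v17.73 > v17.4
True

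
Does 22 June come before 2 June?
No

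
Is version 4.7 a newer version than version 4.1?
Yes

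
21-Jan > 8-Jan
True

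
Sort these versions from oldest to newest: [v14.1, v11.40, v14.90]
[v11.40, v14.1, v14.90]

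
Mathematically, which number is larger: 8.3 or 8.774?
8.774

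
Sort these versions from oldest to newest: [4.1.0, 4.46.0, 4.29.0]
[4.1.0, 4.29.0, 4.46.0]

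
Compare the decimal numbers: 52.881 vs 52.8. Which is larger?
52.881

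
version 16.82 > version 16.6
True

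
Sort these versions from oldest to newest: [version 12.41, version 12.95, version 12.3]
[version 12.3, version 12.41, version 12.95]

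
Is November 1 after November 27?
No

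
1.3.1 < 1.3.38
True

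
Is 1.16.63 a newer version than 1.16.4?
Yes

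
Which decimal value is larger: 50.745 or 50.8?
50.8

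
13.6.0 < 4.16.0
False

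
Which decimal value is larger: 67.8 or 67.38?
67.8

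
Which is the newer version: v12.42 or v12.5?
v12.42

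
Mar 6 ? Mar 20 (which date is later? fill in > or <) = <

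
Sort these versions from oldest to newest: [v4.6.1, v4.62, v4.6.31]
[v4.6.1, v4.6.31, v4.62]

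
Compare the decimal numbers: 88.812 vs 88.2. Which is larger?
88.812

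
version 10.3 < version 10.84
True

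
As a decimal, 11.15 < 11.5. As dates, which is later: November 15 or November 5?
November 15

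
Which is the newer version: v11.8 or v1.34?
v11.8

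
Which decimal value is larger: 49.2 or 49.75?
49.75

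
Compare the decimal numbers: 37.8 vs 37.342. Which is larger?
37.8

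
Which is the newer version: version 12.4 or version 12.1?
version 12.4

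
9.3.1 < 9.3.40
True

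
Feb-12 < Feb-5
False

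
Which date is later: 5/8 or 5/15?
5/15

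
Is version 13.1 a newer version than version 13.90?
No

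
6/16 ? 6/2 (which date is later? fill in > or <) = >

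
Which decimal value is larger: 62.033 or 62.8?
62.8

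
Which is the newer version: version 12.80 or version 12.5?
version 12.80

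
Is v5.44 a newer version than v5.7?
Yes. Version numbers are compared segment by segment as integers, not as decimals: minor version 44 > 7, so v5.44 > v5.7 (even though the decimal 5.44 < 5.7).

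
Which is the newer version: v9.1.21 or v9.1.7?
v9.1.21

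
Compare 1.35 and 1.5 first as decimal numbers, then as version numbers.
As decimals: 1.35 < 1.5. As versions: v1.35 > v1.5 (minor version 35 > 5).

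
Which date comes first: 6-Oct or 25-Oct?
6-Oct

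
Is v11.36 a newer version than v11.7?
Yes. Version numbers are compared segment by segment as integers, not as decimals: minor version 36 > 7, so v11.36 > v11.7 (even though the decimal 11.36 < 11.7).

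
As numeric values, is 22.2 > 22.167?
True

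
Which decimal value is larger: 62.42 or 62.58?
62.58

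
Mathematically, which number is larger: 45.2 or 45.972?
45.972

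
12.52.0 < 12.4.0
False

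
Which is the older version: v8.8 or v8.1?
v8.1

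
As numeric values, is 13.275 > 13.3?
False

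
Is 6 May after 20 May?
No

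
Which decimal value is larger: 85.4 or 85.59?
85.59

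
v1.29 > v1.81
False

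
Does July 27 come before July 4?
No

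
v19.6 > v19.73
False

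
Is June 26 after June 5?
Yes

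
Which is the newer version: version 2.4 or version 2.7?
version 2.7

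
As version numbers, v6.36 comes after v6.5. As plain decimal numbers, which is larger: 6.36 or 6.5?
6.5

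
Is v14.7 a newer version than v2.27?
Yes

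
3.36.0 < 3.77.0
True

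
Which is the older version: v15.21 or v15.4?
v15.4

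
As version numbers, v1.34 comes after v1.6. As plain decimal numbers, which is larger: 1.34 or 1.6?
1.6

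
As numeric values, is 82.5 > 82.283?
True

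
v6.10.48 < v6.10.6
False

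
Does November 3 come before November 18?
Yes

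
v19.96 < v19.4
False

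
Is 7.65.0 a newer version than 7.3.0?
Yes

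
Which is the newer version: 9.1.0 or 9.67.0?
9.67.0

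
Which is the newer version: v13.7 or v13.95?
v13.95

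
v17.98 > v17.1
True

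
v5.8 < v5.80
True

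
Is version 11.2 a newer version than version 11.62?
No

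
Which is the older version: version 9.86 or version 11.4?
version 9.86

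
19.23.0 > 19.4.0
True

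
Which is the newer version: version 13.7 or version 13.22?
version 13.22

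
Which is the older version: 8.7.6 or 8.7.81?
8.7.6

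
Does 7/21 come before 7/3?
No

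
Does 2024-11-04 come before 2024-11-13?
Yes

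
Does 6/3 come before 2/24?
No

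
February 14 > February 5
True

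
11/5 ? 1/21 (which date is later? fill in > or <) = >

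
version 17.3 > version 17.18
False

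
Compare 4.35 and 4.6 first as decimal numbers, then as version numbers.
As decimals: 4.35 < 4.6. As versions: v4.35 > v4.6 (minor version 35 > 6).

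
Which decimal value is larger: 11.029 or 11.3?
11.3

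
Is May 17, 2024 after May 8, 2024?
Yes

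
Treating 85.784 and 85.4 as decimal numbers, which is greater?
85.784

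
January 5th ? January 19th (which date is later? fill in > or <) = <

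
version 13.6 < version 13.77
True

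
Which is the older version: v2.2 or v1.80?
v1.80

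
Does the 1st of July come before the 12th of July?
Yes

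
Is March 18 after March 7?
Yes. Day 18 comes after day 7 in March — this is a date comparison, not a decimal one (the decimal 3.18 would be smaller than 3.7).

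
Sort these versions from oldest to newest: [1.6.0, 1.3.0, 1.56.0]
[1.3.0, 1.6.0, 1.56.0]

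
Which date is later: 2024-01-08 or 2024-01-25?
2024-01-25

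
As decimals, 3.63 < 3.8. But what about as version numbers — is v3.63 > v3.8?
True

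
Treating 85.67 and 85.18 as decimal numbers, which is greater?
85.67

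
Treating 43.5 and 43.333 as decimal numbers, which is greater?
43.5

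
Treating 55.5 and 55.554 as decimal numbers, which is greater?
55.554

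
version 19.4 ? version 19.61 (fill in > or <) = <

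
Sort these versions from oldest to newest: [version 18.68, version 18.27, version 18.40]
[version 18.27, version 18.40, version 18.68]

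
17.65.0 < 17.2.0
False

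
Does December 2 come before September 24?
No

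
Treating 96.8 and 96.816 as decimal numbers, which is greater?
96.816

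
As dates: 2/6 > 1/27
True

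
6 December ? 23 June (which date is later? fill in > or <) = >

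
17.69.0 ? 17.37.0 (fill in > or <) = >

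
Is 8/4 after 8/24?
No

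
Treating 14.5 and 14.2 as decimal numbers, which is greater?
14.5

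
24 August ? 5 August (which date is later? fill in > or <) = >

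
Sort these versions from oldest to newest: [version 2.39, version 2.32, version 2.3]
[version 2.3, version 2.32, version 2.39]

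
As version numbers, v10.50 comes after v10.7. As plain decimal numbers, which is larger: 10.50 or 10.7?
10.7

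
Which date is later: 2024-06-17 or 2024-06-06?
2024-06-17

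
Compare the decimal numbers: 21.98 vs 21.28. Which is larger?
21.98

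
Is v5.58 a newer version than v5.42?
Yes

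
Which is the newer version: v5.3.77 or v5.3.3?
v5.3.77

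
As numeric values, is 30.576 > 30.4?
True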